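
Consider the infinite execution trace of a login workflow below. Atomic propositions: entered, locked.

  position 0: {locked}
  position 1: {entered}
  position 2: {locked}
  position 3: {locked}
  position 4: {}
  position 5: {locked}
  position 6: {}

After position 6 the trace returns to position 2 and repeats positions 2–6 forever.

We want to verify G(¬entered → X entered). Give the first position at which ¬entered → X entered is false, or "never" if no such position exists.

2

Check ¬entered → X entered at each position in order: 0 ✓, 1 ✓.
At position 2 the labels are {locked} and the next position 3 has {locked}, so ¬entered → X entered is false there. This is the first violation.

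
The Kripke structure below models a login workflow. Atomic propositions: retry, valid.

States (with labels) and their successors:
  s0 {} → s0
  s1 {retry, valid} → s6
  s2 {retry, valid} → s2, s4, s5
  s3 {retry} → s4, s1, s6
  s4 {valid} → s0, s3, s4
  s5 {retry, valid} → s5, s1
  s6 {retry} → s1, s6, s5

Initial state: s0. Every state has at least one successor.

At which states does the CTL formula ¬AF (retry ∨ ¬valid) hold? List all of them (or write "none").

States satisfying retry ∨ ¬valid: {s0, s1, s2, s3, s5, s6}.
States satisfying AF (retry ∨ ¬valid): {s0, s1, s2, s3, s5, s6}.
States satisfying ¬AF (retry ∨ ¬valid): {s4}.

{s4}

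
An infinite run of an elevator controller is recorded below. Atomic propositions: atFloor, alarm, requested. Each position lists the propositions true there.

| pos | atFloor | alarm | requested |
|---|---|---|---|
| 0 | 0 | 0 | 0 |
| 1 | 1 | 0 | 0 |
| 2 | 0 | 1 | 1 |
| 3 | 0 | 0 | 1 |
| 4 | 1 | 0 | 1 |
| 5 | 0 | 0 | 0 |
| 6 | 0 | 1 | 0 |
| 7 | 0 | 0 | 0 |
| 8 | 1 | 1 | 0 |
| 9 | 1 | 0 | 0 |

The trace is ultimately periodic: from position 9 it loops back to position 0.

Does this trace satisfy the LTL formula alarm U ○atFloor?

Yes

Walking from position 0: ○atFloor first holds at position 0, and alarm holds at every earlier position along the way, so alarm U ○atFloor holds.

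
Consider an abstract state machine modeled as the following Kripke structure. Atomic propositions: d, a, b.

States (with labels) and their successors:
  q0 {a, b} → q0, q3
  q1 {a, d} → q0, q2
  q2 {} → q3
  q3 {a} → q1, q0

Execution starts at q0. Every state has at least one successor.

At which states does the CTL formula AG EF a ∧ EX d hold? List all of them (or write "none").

States satisfying EF a: {q0, q1, q2, q3}.
States satisfying AG EF a: {q0, q1, q2, q3}.
States satisfying d: {q1}.
States satisfying EX d: {q3}.
States satisfying AG EF a ∧ EX d: {q3}.

{q3}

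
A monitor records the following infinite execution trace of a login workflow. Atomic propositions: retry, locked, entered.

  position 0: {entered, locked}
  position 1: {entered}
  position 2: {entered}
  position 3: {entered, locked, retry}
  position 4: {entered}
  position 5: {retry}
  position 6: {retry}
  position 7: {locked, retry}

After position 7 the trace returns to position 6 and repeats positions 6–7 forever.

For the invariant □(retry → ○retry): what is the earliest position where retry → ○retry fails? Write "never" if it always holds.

Check retry → ○retry at each position in order: 0 ✓, 1 ✓, 2 ✓.
At position 3 the labels are {entered, locked, retry} and the next position 4 has {entered}, so retry → ○retry is false there. This is the first violation.

3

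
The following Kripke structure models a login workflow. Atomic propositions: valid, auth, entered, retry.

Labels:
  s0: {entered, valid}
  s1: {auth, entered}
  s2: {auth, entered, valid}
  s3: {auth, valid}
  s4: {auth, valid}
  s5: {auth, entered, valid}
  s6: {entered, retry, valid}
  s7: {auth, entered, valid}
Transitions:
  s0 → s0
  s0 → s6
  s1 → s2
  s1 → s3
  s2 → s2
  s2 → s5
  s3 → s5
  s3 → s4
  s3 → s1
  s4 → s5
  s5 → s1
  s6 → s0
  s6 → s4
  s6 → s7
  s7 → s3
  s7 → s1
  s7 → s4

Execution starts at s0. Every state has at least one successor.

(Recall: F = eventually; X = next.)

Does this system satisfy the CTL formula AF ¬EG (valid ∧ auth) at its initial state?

Holds

States satisfying ¬EG (valid ∧ auth): {s0, s1, s3, s4, s5, s6, s7}.
States satisfying AF ¬EG (valid ∧ auth): {s0, s1, s3, s4, s5, s6, s7}.
s0 ∈ Sat(AF ¬EG (valid ∧ auth)).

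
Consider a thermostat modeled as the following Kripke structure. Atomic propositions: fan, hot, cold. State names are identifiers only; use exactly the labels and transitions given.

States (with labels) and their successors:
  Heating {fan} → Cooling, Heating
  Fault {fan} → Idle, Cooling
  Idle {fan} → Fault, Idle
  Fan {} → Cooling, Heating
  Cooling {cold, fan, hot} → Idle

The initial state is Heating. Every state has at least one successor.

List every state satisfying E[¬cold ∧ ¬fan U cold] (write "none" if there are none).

{Fan, Cooling}

States satisfying ¬cold ∧ ¬fan: {Fan}.
States satisfying cold: {Cooling}.
States satisfying E[¬cold ∧ ¬fan U cold]: {Fan, Cooling}.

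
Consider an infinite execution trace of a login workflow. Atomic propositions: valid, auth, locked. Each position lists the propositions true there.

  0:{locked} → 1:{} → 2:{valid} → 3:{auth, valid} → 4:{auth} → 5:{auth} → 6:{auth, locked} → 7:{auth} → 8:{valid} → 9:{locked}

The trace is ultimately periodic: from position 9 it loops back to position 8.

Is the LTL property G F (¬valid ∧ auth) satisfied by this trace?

No

F (¬valid ∧ auth) must hold at every position from 0 onward. It fails at position 8, so G F (¬valid ∧ auth) is false.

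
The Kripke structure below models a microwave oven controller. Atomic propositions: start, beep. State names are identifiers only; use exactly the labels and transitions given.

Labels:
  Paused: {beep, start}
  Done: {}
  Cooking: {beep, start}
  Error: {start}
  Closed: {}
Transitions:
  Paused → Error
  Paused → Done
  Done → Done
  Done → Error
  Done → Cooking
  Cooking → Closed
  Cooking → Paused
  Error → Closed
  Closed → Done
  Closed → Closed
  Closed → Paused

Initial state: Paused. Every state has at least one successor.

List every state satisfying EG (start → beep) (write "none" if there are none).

States satisfying start → beep: {Paused, Done, Cooking, Closed}.
States satisfying EG (start → beep): {Paused, Done, Cooking, Closed}.

{Paused, Done, Cooking, Closed}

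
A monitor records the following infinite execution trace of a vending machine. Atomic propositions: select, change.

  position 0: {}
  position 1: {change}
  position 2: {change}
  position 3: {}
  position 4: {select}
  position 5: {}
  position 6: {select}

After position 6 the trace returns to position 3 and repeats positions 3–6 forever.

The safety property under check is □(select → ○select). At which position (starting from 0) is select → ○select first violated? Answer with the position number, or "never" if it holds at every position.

Check select → ○select at each position in order: 0 ✓, 1 ✓, 2 ✓, 3 ✓.
At position 4 the labels are {select} and the next position 5 has {}, so select → ○select is false there. This is the first violation.

4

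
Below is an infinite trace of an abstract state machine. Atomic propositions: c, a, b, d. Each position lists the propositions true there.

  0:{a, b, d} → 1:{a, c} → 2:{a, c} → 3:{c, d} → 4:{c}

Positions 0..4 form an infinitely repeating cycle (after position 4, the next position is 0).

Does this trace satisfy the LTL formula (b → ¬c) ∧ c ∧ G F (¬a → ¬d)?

Does not hold

F (¬a → ¬d) holds at every position 0..4, and those are all positions ever visited, so G F (¬a → ¬d) holds.
At position 0: (b → ¬c) ∧ c is false; G F (¬a → ¬d) is true; so (b → ¬c) ∧ c ∧ G F (¬a → ¬d) is false.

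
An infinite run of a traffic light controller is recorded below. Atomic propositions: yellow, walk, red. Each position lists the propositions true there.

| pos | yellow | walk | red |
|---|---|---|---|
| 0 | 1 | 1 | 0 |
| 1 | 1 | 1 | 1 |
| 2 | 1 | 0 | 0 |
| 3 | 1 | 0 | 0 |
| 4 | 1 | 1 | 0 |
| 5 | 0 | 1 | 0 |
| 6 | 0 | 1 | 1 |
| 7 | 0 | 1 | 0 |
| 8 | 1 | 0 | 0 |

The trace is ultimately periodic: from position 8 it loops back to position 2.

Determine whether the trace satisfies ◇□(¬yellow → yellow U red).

No

□(¬yellow → yellow U red) is false at every position 0..8, so it never becomes true and ◇□(¬yellow → yellow U red) fails.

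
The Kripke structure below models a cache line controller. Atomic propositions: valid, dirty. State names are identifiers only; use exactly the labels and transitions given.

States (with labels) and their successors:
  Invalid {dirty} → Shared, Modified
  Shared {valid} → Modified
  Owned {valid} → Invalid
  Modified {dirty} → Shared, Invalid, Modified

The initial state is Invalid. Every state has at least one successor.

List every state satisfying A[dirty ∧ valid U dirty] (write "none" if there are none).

{Invalid, Modified}

States satisfying dirty ∧ valid: ∅.
States satisfying dirty: {Invalid, Modified}.
States satisfying A[dirty ∧ valid U dirty]: {Invalid, Modified}.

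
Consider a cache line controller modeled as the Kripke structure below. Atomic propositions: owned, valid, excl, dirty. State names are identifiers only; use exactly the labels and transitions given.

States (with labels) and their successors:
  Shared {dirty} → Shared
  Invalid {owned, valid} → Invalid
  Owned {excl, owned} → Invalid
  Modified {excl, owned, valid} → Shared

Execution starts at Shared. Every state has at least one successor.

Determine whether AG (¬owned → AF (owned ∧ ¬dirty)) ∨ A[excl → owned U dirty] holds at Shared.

States satisfying ¬owned → AF (owned ∧ ¬dirty): {Invalid, Owned, Modified}.
States satisfying AG (¬owned → AF (owned ∧ ¬dirty)): {Invalid, Owned}.
States satisfying excl → owned: {Shared, Invalid, Owned, Modified}.
States satisfying dirty: {Shared}.
States satisfying A[excl → owned U dirty]: {Shared, Modified}.
States satisfying AG (¬owned → AF (owned ∧ ¬dirty)) ∨ A[excl → owned U dirty]: {Shared, Invalid, Owned, Modified}.
Shared ∈ Sat(AG (¬owned → AF (owned ∧ ¬dirty)) ∨ A[excl → owned U dirty]).

Yes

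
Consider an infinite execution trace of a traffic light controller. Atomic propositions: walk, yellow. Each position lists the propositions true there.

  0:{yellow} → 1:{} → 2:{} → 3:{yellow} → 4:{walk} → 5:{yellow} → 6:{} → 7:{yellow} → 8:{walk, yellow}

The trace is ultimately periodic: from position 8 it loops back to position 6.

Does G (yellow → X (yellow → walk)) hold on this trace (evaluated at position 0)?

Yes

yellow → X (yellow → walk) holds at every position 0..8, and those are all positions ever visited, so G (yellow → X (yellow → walk)) holds.
Positions where yellow holds: 0, 3, 5, 7, 8.
Check X (yellow → walk) at each: 0→ok, 3→ok, 5→ok, 7→ok, 8→ok.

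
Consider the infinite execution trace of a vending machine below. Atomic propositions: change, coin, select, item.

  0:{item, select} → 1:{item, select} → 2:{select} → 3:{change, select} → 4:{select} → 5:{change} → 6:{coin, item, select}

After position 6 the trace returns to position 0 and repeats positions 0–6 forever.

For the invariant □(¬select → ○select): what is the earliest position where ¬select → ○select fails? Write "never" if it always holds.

¬select → ○select holds at every position 0..6, and those are all the positions the trace ever visits, so the invariant □(¬select → ○select) is never violated.

never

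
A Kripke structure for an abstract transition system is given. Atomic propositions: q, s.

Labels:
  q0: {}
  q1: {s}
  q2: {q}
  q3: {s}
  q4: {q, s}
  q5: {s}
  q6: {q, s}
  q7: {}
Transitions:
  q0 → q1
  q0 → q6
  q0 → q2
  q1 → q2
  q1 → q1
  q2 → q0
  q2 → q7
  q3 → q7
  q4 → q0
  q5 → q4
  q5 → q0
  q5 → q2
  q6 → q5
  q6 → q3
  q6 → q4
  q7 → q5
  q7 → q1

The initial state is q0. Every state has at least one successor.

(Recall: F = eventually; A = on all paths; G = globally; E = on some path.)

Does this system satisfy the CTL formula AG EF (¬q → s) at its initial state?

Yes

States satisfying EF (¬q → s): {q0, q1, q2, q3, q4, q5, q6, q7}.
States satisfying AG EF (¬q → s): {q0, q1, q2, q3, q4, q5, q6, q7}.
Every state reachable from q0 satisfies EF (¬q → s).
q0 ∈ Sat(AG EF (¬q → s)).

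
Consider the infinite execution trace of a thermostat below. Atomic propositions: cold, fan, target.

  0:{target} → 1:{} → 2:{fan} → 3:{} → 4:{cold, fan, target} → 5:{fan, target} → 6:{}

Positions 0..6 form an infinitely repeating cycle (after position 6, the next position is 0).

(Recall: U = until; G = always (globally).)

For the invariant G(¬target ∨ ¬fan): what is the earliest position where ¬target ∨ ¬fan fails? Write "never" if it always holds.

4

Check ¬target ∨ ¬fan at each position in order: 0 ✓, 1 ✓, 2 ✓, 3 ✓.
At position 4 the labels are {cold, fan, target}, so ¬target ∨ ¬fan is false there. This is the first violation.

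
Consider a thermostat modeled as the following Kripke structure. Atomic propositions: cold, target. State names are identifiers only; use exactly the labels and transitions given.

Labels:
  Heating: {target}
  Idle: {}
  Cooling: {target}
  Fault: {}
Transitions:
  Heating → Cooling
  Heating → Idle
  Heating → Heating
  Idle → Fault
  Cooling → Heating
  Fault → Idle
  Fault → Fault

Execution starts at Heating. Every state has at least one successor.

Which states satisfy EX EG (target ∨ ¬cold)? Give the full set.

{Heating, Idle, Cooling, Fault}

States satisfying EG (target ∨ ¬cold): {Heating, Idle, Cooling, Fault}.
States satisfying EX EG (target ∨ ¬cold): {Heating, Idle, Cooling, Fault}.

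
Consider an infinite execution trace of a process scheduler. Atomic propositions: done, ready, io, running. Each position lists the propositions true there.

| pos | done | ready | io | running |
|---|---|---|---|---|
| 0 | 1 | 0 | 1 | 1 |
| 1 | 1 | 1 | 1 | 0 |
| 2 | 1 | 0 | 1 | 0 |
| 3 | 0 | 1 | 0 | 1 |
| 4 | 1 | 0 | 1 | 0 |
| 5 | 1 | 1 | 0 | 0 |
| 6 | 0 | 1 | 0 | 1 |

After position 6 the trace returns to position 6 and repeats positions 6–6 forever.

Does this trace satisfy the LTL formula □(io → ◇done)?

Yes

io → ◇done holds at every position 0..6, and those are all positions ever visited, so □(io → ◇done) holds.
Positions where io holds: 0, 1, 2, 4.
Check ◇done at each: 0→ok, 1→ok, 2→ok, 4→ok.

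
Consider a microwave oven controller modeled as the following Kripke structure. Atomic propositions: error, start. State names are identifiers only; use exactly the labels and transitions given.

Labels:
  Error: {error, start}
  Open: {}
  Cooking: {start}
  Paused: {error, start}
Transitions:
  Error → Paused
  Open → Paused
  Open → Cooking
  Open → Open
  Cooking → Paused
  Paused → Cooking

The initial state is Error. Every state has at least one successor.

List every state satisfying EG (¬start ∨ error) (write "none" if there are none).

States satisfying ¬start ∨ error: {Error, Open, Paused}.
States satisfying EG (¬start ∨ error): {Open}.

{Open}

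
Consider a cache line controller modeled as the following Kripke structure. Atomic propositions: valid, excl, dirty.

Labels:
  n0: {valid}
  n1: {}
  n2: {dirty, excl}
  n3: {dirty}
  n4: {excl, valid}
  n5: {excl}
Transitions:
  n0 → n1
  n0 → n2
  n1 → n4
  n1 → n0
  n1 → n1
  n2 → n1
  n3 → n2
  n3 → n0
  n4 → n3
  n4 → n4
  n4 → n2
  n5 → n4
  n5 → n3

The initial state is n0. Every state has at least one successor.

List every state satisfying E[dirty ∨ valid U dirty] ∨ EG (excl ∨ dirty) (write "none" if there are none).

States satisfying dirty ∨ valid: {n0, n2, n3, n4}.
States satisfying dirty: {n2, n3}.
States satisfying E[dirty ∨ valid U dirty]: {n0, n2, n3, n4}.
States satisfying excl ∨ dirty: {n2, n3, n4, n5}.
States satisfying EG (excl ∨ dirty): {n4, n5}.
States satisfying E[dirty ∨ valid U dirty] ∨ EG (excl ∨ dirty): {n0, n2, n3, n4, n5}.

{n0, n2, n3, n4, n5}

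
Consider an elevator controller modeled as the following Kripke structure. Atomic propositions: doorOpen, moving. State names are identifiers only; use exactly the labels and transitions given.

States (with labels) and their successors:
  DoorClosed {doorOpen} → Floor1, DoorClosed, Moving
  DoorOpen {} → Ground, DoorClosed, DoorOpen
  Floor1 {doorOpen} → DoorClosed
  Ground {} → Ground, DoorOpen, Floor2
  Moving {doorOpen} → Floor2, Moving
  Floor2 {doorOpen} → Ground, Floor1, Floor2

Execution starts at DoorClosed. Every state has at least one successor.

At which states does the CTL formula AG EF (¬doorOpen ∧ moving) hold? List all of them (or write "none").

none

States satisfying EF (¬doorOpen ∧ moving): ∅.
States satisfying AG EF (¬doorOpen ∧ moving): ∅.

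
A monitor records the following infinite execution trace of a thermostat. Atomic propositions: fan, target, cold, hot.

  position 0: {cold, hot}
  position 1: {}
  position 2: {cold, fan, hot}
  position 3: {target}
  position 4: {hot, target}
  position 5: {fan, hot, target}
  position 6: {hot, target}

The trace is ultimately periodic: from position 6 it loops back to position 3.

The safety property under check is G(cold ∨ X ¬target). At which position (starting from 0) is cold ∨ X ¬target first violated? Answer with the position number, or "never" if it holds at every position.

3

Check cold ∨ X ¬target at each position in order: 0 ✓, 1 ✓, 2 ✓.
At position 3 the labels are {target} and the next position 4 has {hot, target}, so cold ∨ X ¬target is false there. This is the first violation.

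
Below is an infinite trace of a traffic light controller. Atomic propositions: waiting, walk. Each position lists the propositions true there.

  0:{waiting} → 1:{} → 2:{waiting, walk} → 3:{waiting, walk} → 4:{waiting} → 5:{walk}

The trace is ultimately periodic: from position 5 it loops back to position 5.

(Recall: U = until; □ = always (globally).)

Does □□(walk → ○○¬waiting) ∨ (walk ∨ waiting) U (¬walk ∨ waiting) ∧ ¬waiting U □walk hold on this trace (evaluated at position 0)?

□(walk → ○○¬waiting) must hold at every position from 0 onward. It fails at position 0, so □□(walk → ○○¬waiting) is false.
At position 0: □□(walk → ○○¬waiting) is false; (walk ∨ waiting) U (¬walk ∨ waiting) ∧ ¬waiting U □walk is false; so □□(walk → ○○¬waiting) ∨ (walk ∨ waiting) U (¬walk ∨ waiting) ∧ ¬waiting U □walk is false.

No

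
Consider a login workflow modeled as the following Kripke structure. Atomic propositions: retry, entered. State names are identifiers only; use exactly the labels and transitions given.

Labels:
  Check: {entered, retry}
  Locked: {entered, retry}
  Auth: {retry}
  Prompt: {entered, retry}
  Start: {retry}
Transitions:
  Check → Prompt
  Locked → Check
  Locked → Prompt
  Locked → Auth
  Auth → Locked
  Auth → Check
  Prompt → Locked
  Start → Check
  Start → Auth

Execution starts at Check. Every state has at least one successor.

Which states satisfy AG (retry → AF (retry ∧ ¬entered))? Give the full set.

States satisfying retry → AF (retry ∧ ¬entered): {Auth, Start}.
States satisfying AG (retry → AF (retry ∧ ¬entered)): ∅.

none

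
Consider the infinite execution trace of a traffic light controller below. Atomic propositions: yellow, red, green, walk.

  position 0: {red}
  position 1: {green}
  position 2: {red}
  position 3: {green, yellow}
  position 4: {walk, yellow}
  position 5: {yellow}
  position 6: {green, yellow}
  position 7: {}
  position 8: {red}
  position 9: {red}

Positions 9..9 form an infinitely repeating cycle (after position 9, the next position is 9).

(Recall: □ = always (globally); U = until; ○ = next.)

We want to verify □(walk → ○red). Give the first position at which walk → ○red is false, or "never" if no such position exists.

Check walk → ○red at each position in order: 0 ✓, 1 ✓, 2 ✓, 3 ✓.
At position 4 the labels are {walk, yellow} and the next position 5 has {yellow}, so walk → ○red is false there. This is the first violation.

4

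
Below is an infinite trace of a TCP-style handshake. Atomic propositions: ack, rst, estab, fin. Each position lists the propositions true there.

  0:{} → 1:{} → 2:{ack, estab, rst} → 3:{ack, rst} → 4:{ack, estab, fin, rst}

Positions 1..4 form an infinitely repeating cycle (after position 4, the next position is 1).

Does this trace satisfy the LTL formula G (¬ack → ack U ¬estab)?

¬ack → ack U ¬estab holds at every position 0..4, and those are all positions ever visited, so G (¬ack → ack U ¬estab) holds.
Positions where ¬ack holds: 0, 1.
Check ack U ¬estab at each: 0→ok, 1→ok.

Holds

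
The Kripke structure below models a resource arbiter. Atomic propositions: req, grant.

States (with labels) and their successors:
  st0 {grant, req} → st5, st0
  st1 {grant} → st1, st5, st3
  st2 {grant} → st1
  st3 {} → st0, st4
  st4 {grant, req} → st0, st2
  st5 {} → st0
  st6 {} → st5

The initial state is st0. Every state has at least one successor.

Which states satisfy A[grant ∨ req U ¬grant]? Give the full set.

{st3, st5, st6}

States satisfying grant ∨ req: {st0, st1, st2, st4}.
States satisfying ¬grant: {st3, st5, st6}.
States satisfying A[grant ∨ req U ¬grant]: {st3, st5, st6}.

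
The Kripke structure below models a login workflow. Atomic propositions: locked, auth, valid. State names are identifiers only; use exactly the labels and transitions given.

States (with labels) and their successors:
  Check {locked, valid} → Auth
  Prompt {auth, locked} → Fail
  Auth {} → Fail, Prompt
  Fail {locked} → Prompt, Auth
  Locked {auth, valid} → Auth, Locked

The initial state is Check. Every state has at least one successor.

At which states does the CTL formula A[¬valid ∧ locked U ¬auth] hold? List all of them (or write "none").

States satisfying ¬valid ∧ locked: {Prompt, Fail}.
States satisfying ¬auth: {Check, Auth, Fail}.
States satisfying A[¬valid ∧ locked U ¬auth]: {Check, Prompt, Auth, Fail}.

{Check, Prompt, Auth, Fail}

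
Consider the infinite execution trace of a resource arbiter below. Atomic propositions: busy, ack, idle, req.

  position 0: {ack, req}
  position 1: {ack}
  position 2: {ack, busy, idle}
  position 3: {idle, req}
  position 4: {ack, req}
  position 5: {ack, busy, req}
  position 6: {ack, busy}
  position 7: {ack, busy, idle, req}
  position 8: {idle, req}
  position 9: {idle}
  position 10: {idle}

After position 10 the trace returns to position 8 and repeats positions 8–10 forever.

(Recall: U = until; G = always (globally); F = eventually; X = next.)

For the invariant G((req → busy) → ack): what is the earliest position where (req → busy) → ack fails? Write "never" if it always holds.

9

Check (req → busy) → ack at each position in order: 0 ✓, 1 ✓, 2 ✓, 3 ✓, 4 ✓, 5 ✓, 6 ✓, 7 ✓, 8 ✓.
At position 9 the labels are {idle}, so (req → busy) → ack is false there. This is the first violation.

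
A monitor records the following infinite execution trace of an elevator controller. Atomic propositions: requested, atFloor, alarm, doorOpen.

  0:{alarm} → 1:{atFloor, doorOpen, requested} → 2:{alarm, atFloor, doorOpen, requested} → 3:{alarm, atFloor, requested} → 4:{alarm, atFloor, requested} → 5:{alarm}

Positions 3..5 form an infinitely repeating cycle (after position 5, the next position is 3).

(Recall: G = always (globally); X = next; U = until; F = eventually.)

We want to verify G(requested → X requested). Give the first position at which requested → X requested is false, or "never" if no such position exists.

4

Check requested → X requested at each position in order: 0 ✓, 1 ✓, 2 ✓, 3 ✓.
At position 4 the labels are {alarm, atFloor, requested} and the next position 5 has {alarm}, so requested → X requested is false there. This is the first violation.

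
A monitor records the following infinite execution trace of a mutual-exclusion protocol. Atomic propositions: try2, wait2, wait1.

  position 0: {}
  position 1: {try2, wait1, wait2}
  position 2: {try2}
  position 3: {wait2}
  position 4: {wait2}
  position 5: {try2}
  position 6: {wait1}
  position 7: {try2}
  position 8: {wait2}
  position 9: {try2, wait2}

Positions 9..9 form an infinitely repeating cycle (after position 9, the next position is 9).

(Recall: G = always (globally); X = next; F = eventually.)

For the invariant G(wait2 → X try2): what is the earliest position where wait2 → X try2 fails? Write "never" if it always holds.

Check wait2 → X try2 at each position in order: 0 ✓, 1 ✓, 2 ✓.
At position 3 the labels are {wait2} and the next position 4 has {wait2}, so wait2 → X try2 is false there. This is the first violation.

3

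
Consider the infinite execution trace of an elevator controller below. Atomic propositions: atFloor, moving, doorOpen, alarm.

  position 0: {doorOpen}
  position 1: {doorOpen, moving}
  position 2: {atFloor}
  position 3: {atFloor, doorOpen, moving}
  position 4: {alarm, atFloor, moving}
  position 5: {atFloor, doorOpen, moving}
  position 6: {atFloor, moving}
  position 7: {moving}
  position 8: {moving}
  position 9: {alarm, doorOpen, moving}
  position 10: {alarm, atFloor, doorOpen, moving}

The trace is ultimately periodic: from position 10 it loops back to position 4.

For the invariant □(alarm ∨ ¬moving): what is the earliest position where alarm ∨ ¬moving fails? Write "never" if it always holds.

Check alarm ∨ ¬moving at each position in order: 0 ✓.
At position 1 the labels are {doorOpen, moving}, so alarm ∨ ¬moving is false there. This is the first violation.

1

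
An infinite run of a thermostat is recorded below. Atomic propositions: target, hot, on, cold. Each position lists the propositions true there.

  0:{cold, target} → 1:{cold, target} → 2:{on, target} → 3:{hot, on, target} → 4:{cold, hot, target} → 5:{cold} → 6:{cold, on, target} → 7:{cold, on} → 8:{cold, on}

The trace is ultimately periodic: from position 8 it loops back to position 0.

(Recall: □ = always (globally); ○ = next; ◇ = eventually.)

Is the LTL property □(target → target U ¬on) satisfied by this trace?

target → target U ¬on must hold at every position from 0 onward. It fails at position 6, so □(target → target U ¬on) is false.
Positions where target holds: 0, 1, 2, 3, 4, 6.
Check target U ¬on at each: 0→ok, 1→ok, 2→ok, 3→ok, 4→ok, 6→fails.

Does not hold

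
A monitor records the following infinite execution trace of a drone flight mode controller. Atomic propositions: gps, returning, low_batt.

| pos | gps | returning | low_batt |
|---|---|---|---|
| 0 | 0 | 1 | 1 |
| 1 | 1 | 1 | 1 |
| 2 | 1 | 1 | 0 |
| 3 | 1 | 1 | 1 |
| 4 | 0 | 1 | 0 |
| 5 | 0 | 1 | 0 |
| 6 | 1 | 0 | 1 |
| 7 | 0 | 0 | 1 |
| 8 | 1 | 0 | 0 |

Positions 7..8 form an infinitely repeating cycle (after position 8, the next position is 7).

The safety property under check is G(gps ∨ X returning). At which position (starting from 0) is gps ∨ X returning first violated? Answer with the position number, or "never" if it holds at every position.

5

Check gps ∨ X returning at each position in order: 0 ✓, 1 ✓, 2 ✓, 3 ✓, 4 ✓.
At position 5 the labels are {returning} and the next position 6 has {gps, low_batt}, so gps ∨ X returning is false there. This is the first violation.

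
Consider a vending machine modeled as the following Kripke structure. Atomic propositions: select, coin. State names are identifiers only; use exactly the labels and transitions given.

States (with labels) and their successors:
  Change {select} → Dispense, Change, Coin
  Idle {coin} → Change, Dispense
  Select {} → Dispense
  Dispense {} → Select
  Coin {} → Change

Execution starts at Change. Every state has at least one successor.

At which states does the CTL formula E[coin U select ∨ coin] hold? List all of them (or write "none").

{Change, Idle}

States satisfying coin: {Idle}.
States satisfying select ∨ coin: {Change, Idle}.
States satisfying E[coin U select ∨ coin]: {Change, Idle}.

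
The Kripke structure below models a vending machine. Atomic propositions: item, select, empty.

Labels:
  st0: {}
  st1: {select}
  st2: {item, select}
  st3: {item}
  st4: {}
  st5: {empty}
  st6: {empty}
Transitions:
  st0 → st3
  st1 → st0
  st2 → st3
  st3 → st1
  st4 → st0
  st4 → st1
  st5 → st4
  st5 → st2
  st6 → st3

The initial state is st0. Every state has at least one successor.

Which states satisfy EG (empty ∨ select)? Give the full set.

none

States satisfying empty ∨ select: {st1, st2, st5, st6}.
States satisfying EG (empty ∨ select): ∅.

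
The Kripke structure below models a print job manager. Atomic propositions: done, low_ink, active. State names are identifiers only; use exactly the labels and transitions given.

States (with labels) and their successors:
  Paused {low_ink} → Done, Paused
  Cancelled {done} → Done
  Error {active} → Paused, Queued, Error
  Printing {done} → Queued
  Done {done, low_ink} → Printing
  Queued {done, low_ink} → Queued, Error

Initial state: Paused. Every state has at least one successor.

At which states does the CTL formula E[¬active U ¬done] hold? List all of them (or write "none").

{Paused, Cancelled, Error, Printing, Done, Queued}

States satisfying ¬active: {Paused, Cancelled, Printing, Done, Queued}.
States satisfying ¬done: {Paused, Error}.
States satisfying E[¬active U ¬done]: {Paused, Cancelled, Error, Printing, Done, Queued}.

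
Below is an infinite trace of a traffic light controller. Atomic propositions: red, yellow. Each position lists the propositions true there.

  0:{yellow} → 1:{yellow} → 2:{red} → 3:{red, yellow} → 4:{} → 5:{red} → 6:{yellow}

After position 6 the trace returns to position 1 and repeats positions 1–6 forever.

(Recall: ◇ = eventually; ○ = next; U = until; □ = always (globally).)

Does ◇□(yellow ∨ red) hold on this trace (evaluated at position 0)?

Does not hold

□(yellow ∨ red) is false at every position 0..6, so it never becomes true and ◇□(yellow ∨ red) fails.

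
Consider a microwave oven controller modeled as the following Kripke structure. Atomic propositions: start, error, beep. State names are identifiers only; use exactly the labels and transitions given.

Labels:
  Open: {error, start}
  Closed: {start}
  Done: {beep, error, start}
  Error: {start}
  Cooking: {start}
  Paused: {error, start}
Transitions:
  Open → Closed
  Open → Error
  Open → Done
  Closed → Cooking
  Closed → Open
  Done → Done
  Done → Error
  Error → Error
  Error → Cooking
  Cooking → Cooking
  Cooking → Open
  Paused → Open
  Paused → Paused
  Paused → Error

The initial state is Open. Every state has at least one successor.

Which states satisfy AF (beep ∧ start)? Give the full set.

States satisfying beep ∧ start: {Done}.
States satisfying AF (beep ∧ start): {Done}.

{Done}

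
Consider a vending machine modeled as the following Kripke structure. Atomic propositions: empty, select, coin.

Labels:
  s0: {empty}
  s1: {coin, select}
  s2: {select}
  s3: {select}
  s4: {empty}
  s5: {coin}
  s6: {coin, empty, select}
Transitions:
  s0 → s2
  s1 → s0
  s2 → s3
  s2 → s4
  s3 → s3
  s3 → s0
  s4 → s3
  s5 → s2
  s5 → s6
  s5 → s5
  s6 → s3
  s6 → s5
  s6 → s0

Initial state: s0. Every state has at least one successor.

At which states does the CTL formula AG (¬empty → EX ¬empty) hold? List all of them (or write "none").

{s0, s2, s3, s4, s5, s6}

States satisfying ¬empty → EX ¬empty: {s0, s2, s3, s4, s5, s6}.
States satisfying AG (¬empty → EX ¬empty): {s0, s2, s3, s4, s5, s6}.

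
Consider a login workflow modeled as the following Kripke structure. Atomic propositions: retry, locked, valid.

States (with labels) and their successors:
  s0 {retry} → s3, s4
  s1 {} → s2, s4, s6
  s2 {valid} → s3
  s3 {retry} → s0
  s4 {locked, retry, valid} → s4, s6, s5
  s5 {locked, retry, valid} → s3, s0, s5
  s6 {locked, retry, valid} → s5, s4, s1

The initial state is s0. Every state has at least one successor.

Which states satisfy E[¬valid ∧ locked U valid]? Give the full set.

States satisfying ¬valid ∧ locked: ∅.
States satisfying valid: {s2, s4, s5, s6}.
States satisfying E[¬valid ∧ locked U valid]: {s2, s4, s5, s6}.

{s2, s4, s5, s6}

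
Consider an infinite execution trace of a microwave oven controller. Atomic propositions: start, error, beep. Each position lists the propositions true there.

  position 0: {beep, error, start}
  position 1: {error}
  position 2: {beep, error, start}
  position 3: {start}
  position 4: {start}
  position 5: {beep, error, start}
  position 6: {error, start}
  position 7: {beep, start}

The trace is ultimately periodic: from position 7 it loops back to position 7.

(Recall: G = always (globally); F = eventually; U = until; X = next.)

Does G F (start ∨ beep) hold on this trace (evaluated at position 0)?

Satisfied

F (start ∨ beep) holds at every position 0..7, and those are all positions ever visited, so G F (start ∨ beep) holds.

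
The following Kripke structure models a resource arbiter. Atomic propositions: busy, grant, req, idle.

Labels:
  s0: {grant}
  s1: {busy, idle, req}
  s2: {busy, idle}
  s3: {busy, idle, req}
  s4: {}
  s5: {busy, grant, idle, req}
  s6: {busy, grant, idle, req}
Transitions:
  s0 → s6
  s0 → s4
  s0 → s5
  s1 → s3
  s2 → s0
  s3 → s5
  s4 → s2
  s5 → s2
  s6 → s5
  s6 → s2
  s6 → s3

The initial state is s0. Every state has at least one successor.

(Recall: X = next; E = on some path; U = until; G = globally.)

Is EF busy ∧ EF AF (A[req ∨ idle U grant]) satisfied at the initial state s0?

Holds

States satisfying busy: {s1, s2, s3, s5, s6}.
States satisfying EF busy: {s0, s1, s2, s3, s4, s5, s6}.
States satisfying AF (A[req ∨ idle U grant]): {s0, s1, s2, s3, s4, s5, s6}.
States satisfying EF AF (A[req ∨ idle U grant]): {s0, s1, s2, s3, s4, s5, s6}.
States satisfying EF busy ∧ EF AF (A[req ∨ idle U grant]): {s0, s1, s2, s3, s4, s5, s6}.
s0 ∈ Sat(EF busy ∧ EF AF (A[req ∨ idle U grant])).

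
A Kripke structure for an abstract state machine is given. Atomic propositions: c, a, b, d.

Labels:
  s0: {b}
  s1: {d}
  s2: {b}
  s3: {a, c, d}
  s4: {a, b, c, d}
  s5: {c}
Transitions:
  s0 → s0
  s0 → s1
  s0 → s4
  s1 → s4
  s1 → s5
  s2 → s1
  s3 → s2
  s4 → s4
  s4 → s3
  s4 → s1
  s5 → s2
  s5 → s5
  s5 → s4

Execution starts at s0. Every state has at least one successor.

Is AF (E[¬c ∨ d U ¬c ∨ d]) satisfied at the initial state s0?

States satisfying E[¬c ∨ d U ¬c ∨ d]: {s0, s1, s2, s3, s4}.
States satisfying AF (E[¬c ∨ d U ¬c ∨ d]): {s0, s1, s2, s3, s4}.
s0 ∈ Sat(AF (E[¬c ∨ d U ¬c ∨ d])).

Yes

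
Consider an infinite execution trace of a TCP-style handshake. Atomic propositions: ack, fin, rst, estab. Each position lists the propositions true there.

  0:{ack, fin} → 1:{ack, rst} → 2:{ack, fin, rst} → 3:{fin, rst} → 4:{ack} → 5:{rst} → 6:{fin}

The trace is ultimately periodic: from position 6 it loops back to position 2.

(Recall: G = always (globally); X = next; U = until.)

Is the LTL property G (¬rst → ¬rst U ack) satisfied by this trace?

¬rst → ¬rst U ack holds at every position 0..6, and those are all positions ever visited, so G (¬rst → ¬rst U ack) holds.
Positions where ¬rst holds: 0, 4, 6.
Check ¬rst U ack at each: 0→ok, 4→ok, 6→ok.

Holds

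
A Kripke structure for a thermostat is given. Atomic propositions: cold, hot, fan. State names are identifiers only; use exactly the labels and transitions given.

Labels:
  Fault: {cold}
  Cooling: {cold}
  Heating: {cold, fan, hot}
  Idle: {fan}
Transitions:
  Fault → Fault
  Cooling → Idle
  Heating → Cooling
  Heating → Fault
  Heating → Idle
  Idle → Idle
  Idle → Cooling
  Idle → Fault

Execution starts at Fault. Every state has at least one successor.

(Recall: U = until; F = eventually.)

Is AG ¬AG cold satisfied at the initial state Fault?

Does not hold

States satisfying ¬AG cold: {Cooling, Heating, Idle}.
States satisfying AG ¬AG cold: ∅.
Fault is reachable from Fault and violates ¬AG cold, so AG fails at Fault.
Fault ∉ Sat(AG ¬AG cold).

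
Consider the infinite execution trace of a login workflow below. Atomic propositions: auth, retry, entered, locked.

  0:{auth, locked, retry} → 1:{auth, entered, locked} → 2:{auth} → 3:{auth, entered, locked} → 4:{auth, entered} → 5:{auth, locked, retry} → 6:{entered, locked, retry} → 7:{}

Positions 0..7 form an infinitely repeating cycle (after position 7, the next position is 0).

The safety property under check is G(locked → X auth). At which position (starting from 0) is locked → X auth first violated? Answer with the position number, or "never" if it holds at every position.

5

Check locked → X auth at each position in order: 0 ✓, 1 ✓, 2 ✓, 3 ✓, 4 ✓.
At position 5 the labels are {auth, locked, retry} and the next position 6 has {entered, locked, retry}, so locked → X auth is false there. This is the first violation.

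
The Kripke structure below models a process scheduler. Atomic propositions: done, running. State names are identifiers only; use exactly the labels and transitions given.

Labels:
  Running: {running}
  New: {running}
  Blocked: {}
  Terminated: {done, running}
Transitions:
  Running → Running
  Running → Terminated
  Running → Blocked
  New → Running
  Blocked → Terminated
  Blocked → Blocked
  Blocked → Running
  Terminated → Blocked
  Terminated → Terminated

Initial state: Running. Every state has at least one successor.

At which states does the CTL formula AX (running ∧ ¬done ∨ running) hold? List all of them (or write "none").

{New}

States satisfying running ∧ ¬done ∨ running: {Running, New, Terminated}.
States satisfying AX (running ∧ ¬done ∨ running): {New}.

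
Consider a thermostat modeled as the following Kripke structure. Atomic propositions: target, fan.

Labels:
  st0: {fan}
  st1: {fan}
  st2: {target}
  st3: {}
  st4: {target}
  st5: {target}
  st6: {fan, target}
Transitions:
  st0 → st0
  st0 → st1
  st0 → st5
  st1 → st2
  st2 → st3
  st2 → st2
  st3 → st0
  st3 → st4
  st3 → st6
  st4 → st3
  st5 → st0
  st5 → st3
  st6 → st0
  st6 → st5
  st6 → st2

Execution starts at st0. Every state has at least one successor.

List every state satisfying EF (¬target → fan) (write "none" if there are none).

States satisfying ¬target → fan: {st0, st1, st2, st4, st5, st6}.
States satisfying EF (¬target → fan): {st0, st1, st2, st3, st4, st5, st6}.

{st0, st1, st2, st3, st4, st5, st6}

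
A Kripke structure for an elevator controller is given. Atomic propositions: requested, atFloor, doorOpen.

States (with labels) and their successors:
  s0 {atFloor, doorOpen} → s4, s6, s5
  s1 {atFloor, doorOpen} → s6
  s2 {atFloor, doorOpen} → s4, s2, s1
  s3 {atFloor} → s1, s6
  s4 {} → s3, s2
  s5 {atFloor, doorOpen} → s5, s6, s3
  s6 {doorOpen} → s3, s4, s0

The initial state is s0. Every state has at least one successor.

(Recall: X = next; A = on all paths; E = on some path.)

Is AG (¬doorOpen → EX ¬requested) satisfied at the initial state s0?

Satisfied

States satisfying ¬doorOpen → EX ¬requested: {s0, s1, s2, s3, s4, s5, s6}.
States satisfying AG (¬doorOpen → EX ¬requested): {s0, s1, s2, s3, s4, s5, s6}.
Every state reachable from s0 satisfies ¬doorOpen → EX ¬requested.
s0 ∈ Sat(AG (¬doorOpen → EX ¬requested)).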